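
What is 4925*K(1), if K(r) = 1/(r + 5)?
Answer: 4925/6 ≈ 820.83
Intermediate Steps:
K(r) = 1/(5 + r)
4925*K(1) = 4925/(5 + 1) = 4925/6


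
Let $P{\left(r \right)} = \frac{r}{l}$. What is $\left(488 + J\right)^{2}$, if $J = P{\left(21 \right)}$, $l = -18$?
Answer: $\frac{8532241}{36} \approx 2.3701 \cdot 10^{5}$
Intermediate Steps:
$P{\left(r \right)} = - \frac{r}{18}$ ($P{\left(r \right)} = \frac{r}{-18} = r \left(- \frac{1}{18}\right) = - \frac{r}{18}$)
$J = - \frac{7}{6}$ ($J = \left(- \frac{1}{18}\right) 21 = - \frac{7}{6} \approx -1.1667$)
$\left(488 + J\right)^{2} = \left(488 - \frac{7}{6}\right)^{2} = \left(\frac{2921}{6}\right)^{2} = \frac{8532241}{36}$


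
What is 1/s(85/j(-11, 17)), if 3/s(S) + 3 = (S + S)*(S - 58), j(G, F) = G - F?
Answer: 144089/1176 ≈ 122.52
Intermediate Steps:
s(S) = 3/(-3 + 2*S*(-58 + S)) (s(S) = 3/(-3 + (S + S)*(S - 58)) = 3/(-3 + (2*S)*(-58 + S)) = 3/(-3 + 2*S*(-58 + S)))
1/s(85/j(-11, 17)) = 1/(3/(-3 - 9860/(-11 - 1*17) + 2*(85/(-11 - 1*17))²)) = 1/(3/(-3 - 9860/(-11 - 17) + 2*(85/(-11 - 17))²)) = 1/(3/(-3 - 9860/(-28) + 2*(85/(-28))²)) = 1/(3/(-3 - 9860*(-1)/28 + 2*(85*(-1/28))²)) = 1/(3/(-3 - 116*(-85/28) + 2*(-85/28)²)) = 1/(3/(-3 + 2465/7 + 2*(7225/784))) = 1/(3/(-3 + 2465/7 + 7225/392)) = 1/(3/(144089/392)) = 1/(3*(392/144089)) = 1/(1176/144089) = 144089/1176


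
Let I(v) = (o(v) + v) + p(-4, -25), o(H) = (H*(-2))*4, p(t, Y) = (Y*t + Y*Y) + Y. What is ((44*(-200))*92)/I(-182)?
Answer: -404800/987 ≈ -410.13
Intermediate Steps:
p(t, Y) = Y + Y**2 + Y*t (p(t, Y) = (Y*t + Y**2) + Y = (Y**2 + Y*t) + Y = Y + Y**2 + Y*t)
o(H) = -8*H (o(H) = -2*H*4 = -8*H)
I(v) = 700 - 7*v (I(v) = (-8*v + v) - 25*(1 - 25 - 4) = -7*v - 25*(-28) = -7*v + 700 = 700 - 7*v)
((44*(-200))*92)/I(-182) = ((44*(-200))*92)/(700 - 7*(-182)) = (-8800*92)/(700 + 1274) = -809600/1974 = -809600*1/1974 = -404800/987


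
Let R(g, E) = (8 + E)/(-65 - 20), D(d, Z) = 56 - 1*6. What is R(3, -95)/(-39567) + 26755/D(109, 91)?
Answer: 239952741/448426 ≈ 535.10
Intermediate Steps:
D(d, Z) = 50 (D(d, Z) = 56 - 6 = 50)
R(g, E) = -8/85 - E/85 (R(g, E) = (8 + E)/(-85) = (8 + E)*(-1/85) = -8/85 - E/85)
R(3, -95)/(-39567) + 26755/D(109, 91) = (-8/85 - 1/85*(-95))/(-39567) + 26755/50 = (-8/85 + 19/17)*(-1/39567) + 26755*(1/50) = (87/85)*(-1/39567) + 5351/10 = -29/1121065 + 5351/10 = 239952741/448426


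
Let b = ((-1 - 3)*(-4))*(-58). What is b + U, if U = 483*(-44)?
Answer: -22180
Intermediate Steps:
U = -21252
b = -928 (b = -4*(-4)*(-58) = 16*(-58) = -928)
b + U = -928 - 21252 = -22180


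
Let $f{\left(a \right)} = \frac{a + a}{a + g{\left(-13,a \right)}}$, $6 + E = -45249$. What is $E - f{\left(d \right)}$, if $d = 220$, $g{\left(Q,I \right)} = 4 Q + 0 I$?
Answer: $- \frac{950410}{21} \approx -45258.0$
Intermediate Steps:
$g{\left(Q,I \right)} = 4 Q$ ($g{\left(Q,I \right)} = 4 Q + 0 = 4 Q$)
$E = -45255$ ($E = -6 - 45249 = -45255$)
$f{\left(a \right)} = \frac{2 a}{-52 + a}$ ($f{\left(a \right)} = \frac{a + a}{a + 4 \left(-13\right)} = \frac{2 a}{a - 52} = \frac{2 a}{-52 + a}$)
$E - f{\left(d \right)} = -45255 - 2 \cdot 220 \frac{1}{-52 + 220} = -45255 - 2 \cdot 220 \cdot \frac{1}{168} = -45255 - \frac{55}{21} = - \frac{950410}{21}$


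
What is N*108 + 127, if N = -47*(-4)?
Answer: 20431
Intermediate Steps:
N = 188
N*108 + 127 = 188*108 + 127 = 20304 + 127 = 20431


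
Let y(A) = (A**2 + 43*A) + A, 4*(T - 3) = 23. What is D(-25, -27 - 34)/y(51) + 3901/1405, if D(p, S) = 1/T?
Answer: 132303539/47650575 ≈ 2.7765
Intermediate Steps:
T = 35/4 (T = 3 + (1/4)*23 = 3 + 23/4 = 35/4 ≈ 8.7500)
D(p, S) = 4/35 (D(p, S) = 1/(35/4) = 4/35)
y(A) = A**2 + 44*A
D(-25, -27 - 34)/y(51) + 3901/1405 = 4/(35*((51*(44 + 51)))) + 3901/1405 = 4/(35*((51*95))) + 3901*(1/1405) = (4/35)/4845 + 3901/1405 = (4/35)*(1/4845) + 3901/1405 = 4/169575 + 3901/1405 = 132303539/47650575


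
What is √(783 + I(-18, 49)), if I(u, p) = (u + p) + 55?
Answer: √869 ≈ 29.479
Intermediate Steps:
I(u, p) = 55 + p + u (I(u, p) = (p + u) + 55 = 55 + p + u)
√(783 + I(-18, 49)) = √(783 + (55 + 49 - 18)) = √(783 + 86) = √869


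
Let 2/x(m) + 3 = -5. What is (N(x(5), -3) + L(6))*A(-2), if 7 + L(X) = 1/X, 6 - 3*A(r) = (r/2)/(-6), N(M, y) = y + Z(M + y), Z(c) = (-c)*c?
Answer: -34265/864 ≈ -39.659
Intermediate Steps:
Z(c) = -c**2
x(m) = -1/4 (x(m) = 2/(-3 - 5) = 2/(-8) = 2*(-1/8) = -1/4)
N(M, y) = y - (M + y)**2
A(r) = 2 + r/36 (A(r) = 2 - r/2/(3*(-6)) = 2 - r*(1/2)*(-1)/(3*6) = 2 - r/2*(-1)/(3*6) = 2 - (-1)*r/36 = 2 + r/36)
L(X) = -7 + 1/X
(N(x(5), -3) + L(6))*A(-2) = ((-3 - (-1/4 - 3)**2) + (-7 + 1/6))*(2 + (1/36)*(-2)) = ((-3 - (-13/4)**2) + (-7 + 1/6))*(2 - 1/18) = ((-3 - 1*169/16) - 41/6)*(35/18) = ((-3 - 169/16) - 41/6)*(35/18) = (-217/16 - 41/6)*(35/18) = -979/48*35/18 = -34265/864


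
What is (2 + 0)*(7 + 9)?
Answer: 32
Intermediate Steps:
(2 + 0)*(7 + 9) = 2*16 = 32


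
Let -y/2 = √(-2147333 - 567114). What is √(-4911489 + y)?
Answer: √(-4911489 - 2*I*√2714447) ≈ 0.743 - 2216.2*I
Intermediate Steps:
y = -2*I*√2714447 (y = -2*√(-2147333 - 567114) = -2*I*√2714447 ≈ -3295.1*I)
√(-4911489 + y) = √(-4911489 - 2*I*√2714447)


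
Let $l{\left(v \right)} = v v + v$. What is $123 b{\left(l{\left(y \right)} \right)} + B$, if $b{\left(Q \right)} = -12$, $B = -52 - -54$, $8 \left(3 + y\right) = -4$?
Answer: $-1474$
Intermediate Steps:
$y = - \frac{7}{2}$ ($y = -3 + \frac{1}{8} \left(-4\right) = -3 - \frac{1}{2} = - \frac{7}{2} \approx -3.5$)
$l{\left(v \right)} = v + v^{2}$ ($l{\left(v \right)} = v^{2} + v = v + v^{2}$)
$B = 2$ ($B = -52 + 54 = 2$)
$123 b{\left(l{\left(y \right)} \right)} + B = 123 \left(-12\right) + 2 = -1476 + 2 = -1474$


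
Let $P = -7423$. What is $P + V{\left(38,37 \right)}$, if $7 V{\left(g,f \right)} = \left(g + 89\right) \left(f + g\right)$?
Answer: $- \frac{42436}{7} \approx -6062.3$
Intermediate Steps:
$V{\left(g,f \right)} = \frac{\left(89 + g\right) \left(f + g\right)}{7}$ ($V{\left(g,f \right)} = \frac{\left(g + 89\right) \left(f + g\right)}{7} = \frac{\left(89 + g\right) \left(f + g\right)}{7}$)
$P + V{\left(38,37 \right)} = -7423 + \left(\frac{38^{2}}{7} + \frac{89}{7} \cdot 37 + \frac{89}{7} \cdot 38 + \frac{1}{7} \cdot 37 \cdot 38\right) = -7423 + \left(\frac{1}{7} \cdot 1444 + \frac{3293}{7} + \frac{3382}{7} + \frac{1406}{7}\right) = -7423 + \left(\frac{1444}{7} + \frac{3293}{7} + \frac{3382}{7} + \frac{1406}{7}\right) = -7423 + \frac{9525}{7} = - \frac{42436}{7}$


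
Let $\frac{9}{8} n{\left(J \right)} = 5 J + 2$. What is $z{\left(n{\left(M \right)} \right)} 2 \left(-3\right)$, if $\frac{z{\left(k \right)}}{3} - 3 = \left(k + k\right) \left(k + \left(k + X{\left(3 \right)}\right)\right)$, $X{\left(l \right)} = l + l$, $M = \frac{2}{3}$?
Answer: $- \frac{218390}{81} \approx -2696.2$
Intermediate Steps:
$M = \frac{2}{3}$ ($M = 2 \cdot \frac{1}{3} = \frac{2}{3} \approx 0.66667$)
$X{\left(l \right)} = 2 l$
$n{\left(J \right)} = \frac{16}{9} + \frac{40 J}{9}$ ($n{\left(J \right)} = \frac{8 \left(5 J + 2\right)}{9} = \frac{8 \left(2 + 5 J\right)}{9} = \frac{16}{9} + \frac{40 J}{9}$)
$z{\left(k \right)} = 9 + 6 k \left(6 + 2 k\right)$ ($z{\left(k \right)} = 9 + 3 \left(k + k\right) \left(k + \left(k + 2 \cdot 3\right)\right) = 9 + 3 \cdot 2 k \left(k + \left(k + 6\right)\right) = 9 + 3 \cdot 2 k \left(k + \left(6 + k\right)\right) = 9 + 3 \cdot 2 k \left(6 + 2 k\right) = 9 + 6 k \left(6 + 2 k\right)$)
$z{\left(n{\left(M \right)} \right)} 2 \left(-3\right) = \left(9 + 12 \left(\frac{16}{9} + \frac{40}{9} \cdot \frac{2}{3}\right)^{2} + 36 \left(\frac{16}{9} + \frac{40}{9} \cdot \frac{2}{3}\right)\right) 2 \left(-3\right) = \left(9 + 12 \left(\frac{16}{9} + \frac{80}{27}\right)^{2} + 36 \left(\frac{16}{9} + \frac{80}{27}\right)\right) 2 \left(-3\right) = \left(9 + 12 \left(\frac{128}{27}\right)^{2} + 36 \cdot \frac{128}{27}\right) 2 \left(-3\right) = \left(9 + 12 \cdot \frac{16384}{729} + \frac{512}{3}\right) 2 \left(-3\right) = \left(9 + \frac{65536}{243} + \frac{512}{3}\right) 2 \left(-3\right) = \frac{109195}{243} \cdot 2 \left(-3\right) = \frac{218390}{243} \left(-3\right) = - \frac{218390}{81}$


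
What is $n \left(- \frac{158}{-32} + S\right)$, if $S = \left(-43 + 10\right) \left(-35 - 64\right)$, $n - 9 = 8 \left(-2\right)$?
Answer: $- \frac{366457}{16} \approx -22904.0$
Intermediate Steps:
$n = -7$ ($n = 9 + 8 \left(-2\right) = 9 - 16 = -7$)
$S = 3267$ ($S = \left(-33\right) \left(-99\right) = 3267$)
$n \left(- \frac{158}{-32} + S\right) = - 7 \left(- \frac{158}{-32} + 3267\right) = - 7 \left(\left(-158\right) \left(- \frac{1}{32}\right) + 3267\right) = - 7 \left(\frac{79}{16} + 3267\right) = \left(-7\right) \frac{52351}{16} = - \frac{366457}{16}$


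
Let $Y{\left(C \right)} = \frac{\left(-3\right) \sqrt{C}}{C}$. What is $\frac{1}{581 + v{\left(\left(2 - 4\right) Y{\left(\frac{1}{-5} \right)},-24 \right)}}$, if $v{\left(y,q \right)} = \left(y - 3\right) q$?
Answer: $\frac{653}{530089} - \frac{144 i \sqrt{5}}{530089} \approx 0.0012319 - 0.00060743 i$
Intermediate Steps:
$Y{\left(C \right)} = - \frac{3}{\sqrt{C}}$
$v{\left(y,q \right)} = q \left(-3 + y\right)$ ($v{\left(y,q \right)} = \left(-3 + y\right) q = q \left(-3 + y\right)$)
$\frac{1}{581 + v{\left(\left(2 - 4\right) Y{\left(\frac{1}{-5} \right)},-24 \right)}} = \frac{1}{581 - 24 \left(-3 + \left(2 - 4\right) \left(- \frac{3}{\frac{1}{5} i \sqrt{5}}\right)\right)} = \frac{1}{581 - 24 \left(-3 - 2 \left(- \frac{3}{\frac{1}{5} i \sqrt{5}}\right)\right)} = \frac{1}{581 - 24 \left(-3 - 2 \left(- 3 \left(- i \sqrt{5}\right)\right)\right)} = \frac{1}{581 - 24 \left(-3 - 2 \cdot 3 i \sqrt{5}\right)} = \frac{1}{581 - 24 \left(-3 - 6 i \sqrt{5}\right)} = \frac{1}{581 + \left(72 + 144 i \sqrt{5}\right)} = \frac{1}{653 + 144 i \sqrt{5}}$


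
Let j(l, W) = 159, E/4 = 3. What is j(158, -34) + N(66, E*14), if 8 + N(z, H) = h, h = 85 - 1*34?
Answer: 202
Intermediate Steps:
E = 12 (E = 4*3 = 12)
h = 51 (h = 85 - 34 = 51)
N(z, H) = 43 (N(z, H) = -8 + 51 = 43)
j(158, -34) + N(66, E*14) = 159 + 43 = 202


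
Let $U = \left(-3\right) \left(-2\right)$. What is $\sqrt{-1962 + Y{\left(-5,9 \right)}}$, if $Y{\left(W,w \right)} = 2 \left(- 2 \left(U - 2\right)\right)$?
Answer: $i \sqrt{1978} \approx 44.475 i$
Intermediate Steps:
$U = 6$
$Y{\left(W,w \right)} = -16$ ($Y{\left(W,w \right)} = 2 \left(- 2 \left(6 - 2\right)\right) = 2 \left(\left(-2\right) 4\right) = 2 \left(-8\right) = -16$)
$\sqrt{-1962 + Y{\left(-5,9 \right)}} = \sqrt{-1962 - 16} = \sqrt{-1978} = i \sqrt{1978}$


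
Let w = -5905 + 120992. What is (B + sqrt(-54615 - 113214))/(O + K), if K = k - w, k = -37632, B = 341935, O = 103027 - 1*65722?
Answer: -341935/115414 - I*sqrt(167829)/115414 ≈ -2.9627 - 0.0035496*I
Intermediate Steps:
O = 37305 (O = 103027 - 65722 = 37305)
w = 115087
K = -152719 (K = -37632 - 1*115087 = -37632 - 115087 = -152719)
(B + sqrt(-54615 - 113214))/(O + K) = (341935 + sqrt(-54615 - 113214))/(37305 - 152719) = (341935 + sqrt(-167829))/(-115414) = (341935 + I*sqrt(167829))*(-1/115414) = -341935/115414 - I*sqrt(167829)/115414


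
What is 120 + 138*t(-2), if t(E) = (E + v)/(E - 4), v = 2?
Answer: 120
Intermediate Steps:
t(E) = (2 + E)/(-4 + E) (t(E) = (E + 2)/(E - 4) = (2 + E)/(-4 + E))
120 + 138*t(-2) = 120 + 138*((2 - 2)/(-4 - 2)) = 120 + 138*(0/(-6)) = 120 + 138*(-1/6*0) = 120 + 138*0 = 120 + 0 = 120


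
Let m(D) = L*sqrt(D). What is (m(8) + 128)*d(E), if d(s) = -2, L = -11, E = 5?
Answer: -256 + 44*sqrt(2) ≈ -193.77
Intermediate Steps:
m(D) = -11*sqrt(D)
(m(8) + 128)*d(E) = (-22*sqrt(2) + 128)*(-2) = (128 - 22*sqrt(2))*(-2) = -256 + 44*sqrt(2)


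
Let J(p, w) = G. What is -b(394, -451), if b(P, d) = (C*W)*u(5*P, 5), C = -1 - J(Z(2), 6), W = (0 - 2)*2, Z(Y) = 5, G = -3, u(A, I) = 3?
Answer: 24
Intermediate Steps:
W = -4 (W = -2*2 = -4)
J(p, w) = -3
C = 2 (C = -1 - 1*(-3) = -1 + 3 = 2)
b(P, d) = -24 (b(P, d) = (2*(-4))*3 = -8*3 = -24)
-b(394, -451) = -1*(-24) = 24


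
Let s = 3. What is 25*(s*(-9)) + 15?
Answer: -660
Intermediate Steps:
25*(s*(-9)) + 15 = 25*(3*(-9)) + 15 = 25*(-27) + 15 = -675 + 15 = -660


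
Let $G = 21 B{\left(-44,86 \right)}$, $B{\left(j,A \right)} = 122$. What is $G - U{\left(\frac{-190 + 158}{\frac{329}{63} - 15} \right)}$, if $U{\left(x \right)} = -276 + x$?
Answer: $\frac{31182}{11} \approx 2834.7$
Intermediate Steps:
$G = 2562$ ($G = 21 \cdot 122 = 2562$)
$G - U{\left(\frac{-190 + 158}{\frac{329}{63} - 15} \right)} = 2562 - \left(-276 + \frac{-190 + 158}{\frac{329}{63} - 15}\right) = 2562 - \left(-276 - \frac{32}{329 \cdot \frac{1}{63} - 15}\right) = 2562 - \left(-276 - \frac{32}{\frac{47}{9} - 15}\right) = 2562 - \left(-276 - \frac{32}{- \frac{88}{9}}\right) = 2562 - \left(-276 - - \frac{36}{11}\right) = 2562 - \left(-276 + \frac{36}{11}\right) = 2562 - - \frac{3000}{11} = 2562 + \frac{3000}{11} = \frac{31182}{11}$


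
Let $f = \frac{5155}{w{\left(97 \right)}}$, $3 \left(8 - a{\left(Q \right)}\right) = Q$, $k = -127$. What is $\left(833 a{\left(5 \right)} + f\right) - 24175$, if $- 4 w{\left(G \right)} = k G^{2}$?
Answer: $- \frac{67750816354}{3584829} \approx -18899.0$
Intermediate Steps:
$a{\left(Q \right)} = 8 - \frac{Q}{3}$
$w{\left(G \right)} = \frac{127 G^{2}}{4}$ ($w{\left(G \right)} = - \frac{\left(-127\right) G^{2}}{4} = \frac{127 G^{2}}{4}$)
$f = \frac{20620}{1194943}$ ($f = \frac{5155}{\frac{127}{4} \cdot 97^{2}} = \frac{5155}{\frac{127}{4} \cdot 9409} = \frac{5155}{\frac{1194943}{4}} = 5155 \cdot \frac{4}{1194943} = \frac{20620}{1194943} \approx 0.017256$)
$\left(833 a{\left(5 \right)} + f\right) - 24175 = \left(833 \left(8 - \frac{5}{3}\right) + \frac{20620}{1194943}\right) - 24175 = \left(833 \cdot \frac{19}{3} + \frac{20620}{1194943}\right) - 24175 = \left(\frac{15827}{3} + \frac{20620}{1194943}\right) - 24175 = \frac{18912424721}{3584829} - 24175 = - \frac{67750816354}{3584829}$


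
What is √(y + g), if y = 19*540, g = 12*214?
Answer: 2*√3207 ≈ 113.26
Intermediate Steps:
g = 2568
y = 10260
√(y + g) = √(10260 + 2568) = √12828 = 2*√3207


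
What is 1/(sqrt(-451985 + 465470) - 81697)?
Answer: -81697/6674386324 - sqrt(13485)/6674386324 ≈ -1.2258e-5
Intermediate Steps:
1/(sqrt(-451985 + 465470) - 81697) = 1/(sqrt(13485) - 81697) = 1/(-81697 + sqrt(13485))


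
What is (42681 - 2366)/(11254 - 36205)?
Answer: -40315/24951 ≈ -1.6158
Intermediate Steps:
(42681 - 2366)/(11254 - 36205) = 40315/(-24951) = 40315*(-1/24951) = -40315/24951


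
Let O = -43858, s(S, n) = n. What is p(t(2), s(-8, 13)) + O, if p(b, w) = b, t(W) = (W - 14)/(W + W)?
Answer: -43861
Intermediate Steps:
t(W) = (-14 + W)/(2*W) (t(W) = (-14 + W)/((2*W)) = (-14 + W)*(1/(2*W)) = (-14 + W)/(2*W))
p(t(2), s(-8, 13)) + O = (½)*(-14 + 2)/2 - 43858 = (½)*(½)*(-12) - 43858 = -3 - 43858 = -43861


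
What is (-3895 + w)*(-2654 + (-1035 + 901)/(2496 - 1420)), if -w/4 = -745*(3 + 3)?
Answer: -19969447215/538 ≈ -3.7118e+7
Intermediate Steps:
w = 17880 (w = -(-2980)*(3 + 3) = -(-2980)*6 = -4*(-4470) = 17880)
(-3895 + w)*(-2654 + (-1035 + 901)/(2496 - 1420)) = (-3895 + 17880)*(-2654 + (-1035 + 901)/(2496 - 1420)) = 13985*(-2654 - 134/1076) = 13985*(-2654 - 134*1/1076) = 13985*(-2654 - 67/538) = 13985*(-1427919/538) = -19969447215/538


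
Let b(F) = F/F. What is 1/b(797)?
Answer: 1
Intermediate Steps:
b(F) = 1
1/b(797) = 1/1 = 1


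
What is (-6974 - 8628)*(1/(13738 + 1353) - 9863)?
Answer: 2322241184264/15091 ≈ 1.5388e+8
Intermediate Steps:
(-6974 - 8628)*(1/(13738 + 1353) - 9863) = -15602*(1/15091 - 9863) = -15602*(-148842532/15091) = 2322241184264/15091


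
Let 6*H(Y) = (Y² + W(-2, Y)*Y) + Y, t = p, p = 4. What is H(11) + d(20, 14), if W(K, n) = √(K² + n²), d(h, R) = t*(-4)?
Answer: 6 + 55*√5/6 ≈ 26.497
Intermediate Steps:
t = 4
d(h, R) = -16 (d(h, R) = 4*(-4) = -16)
H(Y) = Y/6 + Y²/6 + Y*√(4 + Y²)/6 (H(Y) = ((Y² + √((-2)² + Y²)*Y) + Y)/6 = ((Y² + √(4 + Y²)*Y) + Y)/6 = ((Y² + Y*√(4 + Y²)) + Y)/6 = (Y + Y² + Y*√(4 + Y²))/6 = Y/6 + Y²/6 + Y*√(4 + Y²)/6)
H(11) + d(20, 14) = (⅙)*11*(1 + 11 + √(4 + 11²)) - 16 = (⅙)*11*(1 + 11 + √(4 + 121)) - 16 = (⅙)*11*(1 + 11 + √125) - 16 = (⅙)*11*(1 + 11 + 5*√5) - 16 = (⅙)*11*(12 + 5*√5) - 16 = (22 + 55*√5/6) - 16 = 6 + 55*√5/6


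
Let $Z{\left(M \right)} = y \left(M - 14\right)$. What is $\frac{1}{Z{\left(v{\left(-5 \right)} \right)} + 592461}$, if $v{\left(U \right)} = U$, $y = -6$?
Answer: $\frac{1}{592575} \approx 1.6875 \cdot 10^{-6}$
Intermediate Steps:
$Z{\left(M \right)} = 84 - 6 M$ ($Z{\left(M \right)} = - 6 \left(M - 14\right) = - 6 \left(-14 + M\right) = 84 - 6 M$)
$\frac{1}{Z{\left(v{\left(-5 \right)} \right)} + 592461} = \frac{1}{\left(84 - -30\right) + 592461} = \frac{1}{\left(84 + 30\right) + 592461} = \frac{1}{114 + 592461} = \frac{1}{592575}$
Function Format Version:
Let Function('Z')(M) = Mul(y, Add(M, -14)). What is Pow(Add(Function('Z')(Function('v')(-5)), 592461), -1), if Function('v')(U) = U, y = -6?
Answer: Rational(1, 592575) ≈ 1.6875e-6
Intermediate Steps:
Function('Z')(M) = Add(84, Mul(-6, M)) (Function('Z')(M) = Mul(-6, Add(M, -14)) = Mul(-6, Add(-14, M)) = Add(84, Mul(-6, M)))
Pow(Add(Function('Z')(Function('v')(-5)), 592461), -1) = Pow(Add(Add(84, Mul(-6, -5)), 592461), -1) = Pow(Add(Add(84, 30), 592461), -1) = Pow(Add(114, 592461), -1) = Pow(592575, -1) = Rational(1, 592575)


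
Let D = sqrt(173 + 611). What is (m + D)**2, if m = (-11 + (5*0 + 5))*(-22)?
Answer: 25600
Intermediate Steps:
D = 28 (D = sqrt(784) = 28)
m = 132 (m = (-11 + (0 + 5))*(-22) = (-11 + 5)*(-22) = -6*(-22) = 132)
(m + D)**2 = (132 + 28)**2 = 160**2 = 25600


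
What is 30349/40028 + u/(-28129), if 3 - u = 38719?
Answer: 2403411069/1125947612 ≈ 2.1346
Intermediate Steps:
u = -38716 (u = 3 - 1*38719 = 3 - 38719 = -38716)
30349/40028 + u/(-28129) = 30349/40028 - 38716/(-28129) = 30349*(1/40028) - 38716*(-1/28129) = 30349/40028 + 38716/28129 = 2403411069/1125947612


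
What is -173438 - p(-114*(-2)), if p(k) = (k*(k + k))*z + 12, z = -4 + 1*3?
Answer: -69482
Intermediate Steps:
z = -1 (z = -4 + 3 = -1)
p(k) = 12 - 2*k**2 (p(k) = (k*(k + k))*(-1) + 12 = (k*(2*k))*(-1) + 12 = (2*k**2)*(-1) + 12 = -2*k**2 + 12 = 12 - 2*k**2)
-173438 - p(-114*(-2)) = -173438 - (12 - 2*(-114*(-2))**2) = -173438 - (12 - 2*228**2) = -173438 - (12 - 2*51984) = -173438 - (12 - 103968) = -173438 - 1*(-103956) = -173438 + 103956 = -69482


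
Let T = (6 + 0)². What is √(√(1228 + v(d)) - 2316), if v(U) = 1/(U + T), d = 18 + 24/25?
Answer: √(-4372320816 + 1374*√2318346078)/1374 ≈ 47.759*I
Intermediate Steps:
T = 36 (T = 6² = 36)
d = 474/25 (d = 18 + 24*(1/25) = 18 + 24/25 = 474/25 ≈ 18.960)
v(U) = 1/(36 + U) (v(U) = 1/(U + 36) = 1/(36 + U))
√(√(1228 + v(d)) - 2316) = √(√(1228 + 1/(36 + 474/25)) - 2316) = √(√(1228 + 1/(1374/25)) - 2316) = √(√(1228 + 25/1374) - 2316) = √(√(1687297/1374) - 2316) = √(√2318346078/1374 - 2316) = √(-2316 + √2318346078/1374)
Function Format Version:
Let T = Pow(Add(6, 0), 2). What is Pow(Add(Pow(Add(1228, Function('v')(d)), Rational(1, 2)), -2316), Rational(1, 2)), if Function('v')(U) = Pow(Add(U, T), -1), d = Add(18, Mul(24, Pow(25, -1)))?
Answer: Mul(Rational(1, 1374), Pow(Add(-4372320816, Mul(1374, Pow(2318346078, Rational(1, 2)))), Rational(1, 2))) ≈ Mul(47.759, I)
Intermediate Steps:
T = 36 (T = Pow(6, 2) = 36)
d = Rational(474, 25) (d = Add(18, Mul(24, Rational(1, 25))) = Add(18, Rational(24, 25)) = Rational(474, 25) ≈ 18.960)
Function('v')(U) = Pow(Add(36, U), -1) (Function('v')(U) = Pow(Add(U, 36), -1) = Pow(Add(36, U), -1))
Pow(Add(Pow(Add(1228, Function('v')(d)), Rational(1, 2)), -2316), Rational(1, 2)) = Pow(Add(Pow(Add(1228, Pow(Add(36, Rational(474, 25)), -1)), Rational(1, 2)), -2316), Rational(1, 2)) = Pow(Add(Pow(Add(1228, Pow(Rational(1374, 25), -1)), Rational(1, 2)), -2316), Rational(1, 2)) = Pow(Add(Pow(Add(1228, Rational(25, 1374)), Rational(1, 2)), -2316), Rational(1, 2)) = Pow(Add(Pow(Rational(1687297, 1374), Rational(1, 2)), -2316), Rational(1, 2)) = Pow(Add(Mul(Rational(1, 1374), Pow(2318346078, Rational(1, 2))), -2316), Rational(1, 2)) = Pow(Add(-2316, Mul(Rational(1, 1374), Pow(2318346078, Rational(1, 2)))), Rational(1, 2))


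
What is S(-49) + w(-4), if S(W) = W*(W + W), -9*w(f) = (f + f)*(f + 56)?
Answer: 43634/9 ≈ 4848.2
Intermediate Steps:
w(f) = -2*f*(56 + f)/9 (w(f) = -(f + f)*(f + 56)/9 = -2*f*(56 + f)/9)
S(W) = 2*W**2 (S(W) = W*(2*W) = 2*W**2)
S(-49) + w(-4) = 2*(-49)**2 - 2/9*(-4)*(56 - 4) = 2*2401 - 2/9*(-4)*52 = 4802 + 416/9 = 43634/9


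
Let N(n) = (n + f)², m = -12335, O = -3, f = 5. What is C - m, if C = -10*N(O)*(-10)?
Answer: 12735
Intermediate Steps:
N(n) = (5 + n)² (N(n) = (n + 5)² = (5 + n)²)
C = 400 (C = -10*(5 - 3)²*(-10) = -10*2²*(-10) = -10*4*(-10) = -40*(-10) = 400)
C - m = 400 - 1*(-12335) = 400 + 12335 = 12735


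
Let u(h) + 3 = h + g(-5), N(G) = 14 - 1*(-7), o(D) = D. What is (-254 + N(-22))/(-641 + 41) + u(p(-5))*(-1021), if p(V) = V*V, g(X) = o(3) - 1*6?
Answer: -11639167/600 ≈ -19399.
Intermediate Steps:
g(X) = -3 (g(X) = 3 - 1*6 = 3 - 6 = -3)
p(V) = V²
N(G) = 21 (N(G) = 14 + 7 = 21)
u(h) = -6 + h (u(h) = -3 + (h - 3) = -3 + (-3 + h) = -6 + h)
(-254 + N(-22))/(-641 + 41) + u(p(-5))*(-1021) = (-254 + 21)/(-641 + 41) + (-6 + (-5)²)*(-1021) = -233/(-600) + (-6 + 25)*(-1021) = -233*(-1/600) + 19*(-1021) = 233/600 - 19399 = -11639167/600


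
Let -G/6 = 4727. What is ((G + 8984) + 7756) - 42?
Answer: -11664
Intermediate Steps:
G = -28362 (G = -6*4727 = -28362)
((G + 8984) + 7756) - 42 = ((-28362 + 8984) + 7756) - 42 = (-19378 + 7756) - 42 = -11622 - 42 = -11664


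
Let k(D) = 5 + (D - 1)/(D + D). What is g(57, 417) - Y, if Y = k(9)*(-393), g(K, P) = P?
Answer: 7670/3 ≈ 2556.7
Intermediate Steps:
k(D) = 5 + (-1 + D)/(2*D) (k(D) = 5 + (-1 + D)/((2*D)) = 5 + (-1 + D)*(1/(2*D)) = 5 + (-1 + D)/(2*D))
Y = -6419/3 (Y = ((1/2)*(-1 + 11*9)/9)*(-393) = ((1/2)*(1/9)*(-1 + 99))*(-393) = ((1/2)*(1/9)*98)*(-393) = (49/9)*(-393) = -6419/3 ≈ -2139.7)
g(57, 417) - Y = 417 - 1*(-6419/3) = 417 + 6419/3 = 7670/3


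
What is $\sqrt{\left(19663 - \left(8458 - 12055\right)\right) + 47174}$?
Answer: $3 \sqrt{7826} \approx 265.39$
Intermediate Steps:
$\sqrt{\left(19663 - \left(8458 - 12055\right)\right) + 47174} = \sqrt{\left(19663 - -3597\right) + 47174} = \sqrt{\left(19663 + 3597\right) + 47174} = \sqrt{23260 + 47174} = \sqrt{70434} = 3 \sqrt{7826}$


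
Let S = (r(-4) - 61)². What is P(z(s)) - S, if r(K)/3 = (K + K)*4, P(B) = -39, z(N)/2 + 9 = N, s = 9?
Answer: -24688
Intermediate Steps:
z(N) = -18 + 2*N
r(K) = 24*K (r(K) = 3*((K + K)*4) = 3*((2*K)*4) = 3*(8*K) = 24*K)
S = 24649 (S = (24*(-4) - 61)² = (-96 - 61)² = (-157)² = 24649)
P(z(s)) - S = -39 - 1*24649 = -39 - 24649 = -24688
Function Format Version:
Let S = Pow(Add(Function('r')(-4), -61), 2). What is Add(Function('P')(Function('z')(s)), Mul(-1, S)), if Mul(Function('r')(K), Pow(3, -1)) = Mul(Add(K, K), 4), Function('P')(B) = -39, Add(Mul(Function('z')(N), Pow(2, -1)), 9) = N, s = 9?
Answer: -24688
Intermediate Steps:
Function('z')(N) = Add(-18, Mul(2, N))
Function('r')(K) = Mul(24, K) (Function('r')(K) = Mul(3, Mul(Add(K, K), 4)) = Mul(3, Mul(Mul(2, K), 4)) = Mul(3, Mul(8, K)) = Mul(24, K))
S = 24649 (S = Pow(Add(Mul(24, -4), -61), 2) = Pow(Add(-96, -61), 2) = Pow(-157, 2) = 24649)
Add(Function('P')(Function('z')(s)), Mul(-1, S)) = Add(-39, Mul(-1, 24649)) = Add(-39, -24649) = -24688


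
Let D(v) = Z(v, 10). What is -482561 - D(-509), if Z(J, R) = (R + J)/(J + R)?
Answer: -482562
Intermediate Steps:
Z(J, R) = 1 (Z(J, R) = (J + R)/(J + R) = 1)
D(v) = 1
-482561 - D(-509) = -482561 - 1*1 = -482561 - 1 = -482562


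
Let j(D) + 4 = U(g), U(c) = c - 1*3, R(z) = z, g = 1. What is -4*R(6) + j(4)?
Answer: -30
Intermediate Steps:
U(c) = -3 + c (U(c) = c - 3 = -3 + c)
j(D) = -6 (j(D) = -4 + (-3 + 1) = -4 - 2 = -6)
-4*R(6) + j(4) = -4*6 - 6 = -24 - 6 = -30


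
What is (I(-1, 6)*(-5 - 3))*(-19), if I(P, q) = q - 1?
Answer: 760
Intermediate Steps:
I(P, q) = -1 + q
(I(-1, 6)*(-5 - 3))*(-19) = ((-1 + 6)*(-5 - 3))*(-19) = (5*(-8))*(-19) = -40*(-19) = 760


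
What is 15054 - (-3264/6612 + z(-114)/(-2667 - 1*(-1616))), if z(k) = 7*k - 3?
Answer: 8717630975/579101 ≈ 15054.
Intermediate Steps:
z(k) = -3 + 7*k
15054 - (-3264/6612 + z(-114)/(-2667 - 1*(-1616))) = 15054 - (-3264/6612 + (-3 + 7*(-114))/(-2667 - 1*(-1616))) = 15054 - (-3264*1/6612 + (-3 - 798)/(-2667 + 1616)) = 15054 - (-272/551 - 801/(-1051)) = 15054 - (-272/551 - 801*(-1/1051)) = 15054 - (-272/551 + 801/1051) = 15054 - 1*155479/579101 = 15054 - 155479/579101 = 8717630975/579101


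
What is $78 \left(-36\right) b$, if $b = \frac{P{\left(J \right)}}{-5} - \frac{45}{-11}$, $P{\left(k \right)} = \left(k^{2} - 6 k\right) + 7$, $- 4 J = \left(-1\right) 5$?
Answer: $- \frac{1197963}{110} \approx -10891.0$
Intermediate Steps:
$J = \frac{5}{4}$ ($J = - \frac{\left(-1\right) 5}{4} = \left(- \frac{1}{4}\right) \left(-5\right) = \frac{5}{4} \approx 1.25$)
$P{\left(k \right)} = 7 + k^{2} - 6 k$
$b = \frac{3413}{880}$ ($b = \frac{7 + \left(\frac{5}{4}\right)^{2} - \frac{15}{2}}{-5} - \frac{45}{-11} = \left(7 + \frac{25}{16} - \frac{15}{2}\right) \left(- \frac{1}{5}\right) - - \frac{45}{11} = \frac{17}{16} \left(- \frac{1}{5}\right) + \frac{45}{11} = - \frac{17}{80} + \frac{45}{11} = \frac{3413}{880} \approx 3.8784$)
$78 \left(-36\right) b = 78 \left(-36\right) \frac{3413}{880} = \left(-2808\right) \frac{3413}{880} = - \frac{1197963}{110}$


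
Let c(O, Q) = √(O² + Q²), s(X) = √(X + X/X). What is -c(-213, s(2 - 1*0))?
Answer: -2*√11343 ≈ -213.01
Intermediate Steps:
s(X) = √(1 + X) (s(X) = √(X + 1) = √(1 + X))
-c(-213, s(2 - 1*0)) = -√((-213)² + (√(1 + (2 - 1*0)))²) = -√(45369 + (√(1 + (2 + 0)))²) = -√(45369 + (√(1 + 2))²) = -√(45369 + (√3)²) = -√(45369 + 3) = -√45372 = -2*√11343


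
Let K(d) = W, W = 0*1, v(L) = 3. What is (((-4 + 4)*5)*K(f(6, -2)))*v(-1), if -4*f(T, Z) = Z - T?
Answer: 0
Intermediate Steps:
f(T, Z) = -Z/4 + T/4 (f(T, Z) = -(Z - T)/4 = -Z/4 + T/4)
W = 0
K(d) = 0
(((-4 + 4)*5)*K(f(6, -2)))*v(-1) = (((-4 + 4)*5)*0)*3 = ((0*5)*0)*3 = (0*0)*3 = 0*3 = 0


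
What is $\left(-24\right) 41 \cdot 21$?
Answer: $-20664$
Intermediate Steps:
$\left(-24\right) 41 \cdot 21 = \left(-984\right) 21 = -20664$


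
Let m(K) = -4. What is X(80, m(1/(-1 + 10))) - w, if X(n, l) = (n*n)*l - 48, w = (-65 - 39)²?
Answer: -36464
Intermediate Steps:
w = 10816 (w = (-104)² = 10816)
X(n, l) = -48 + l*n² (X(n, l) = n²*l - 48 = l*n² - 48 = -48 + l*n²)
X(80, m(1/(-1 + 10))) - w = (-48 - 4*80²) - 1*10816 = (-48 - 4*6400) - 10816 = (-48 - 25600) - 10816 = -25648 - 10816 = -36464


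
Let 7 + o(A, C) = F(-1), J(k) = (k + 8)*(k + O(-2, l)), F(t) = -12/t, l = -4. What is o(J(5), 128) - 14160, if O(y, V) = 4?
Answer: -14155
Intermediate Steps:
J(k) = (4 + k)*(8 + k) (J(k) = (k + 8)*(k + 4) = (8 + k)*(4 + k) = (4 + k)*(8 + k))
o(A, C) = 5 (o(A, C) = -7 - 12/(-1) = -7 - 12*(-1) = -7 + 12 = 5)
o(J(5), 128) - 14160 = 5 - 14160 = -14155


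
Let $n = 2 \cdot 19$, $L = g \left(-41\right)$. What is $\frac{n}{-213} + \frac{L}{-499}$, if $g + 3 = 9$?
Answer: $\frac{33436}{106287} \approx 0.31458$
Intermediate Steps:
$g = 6$ ($g = -3 + 9 = 6$)
$L = -246$ ($L = 6 \left(-41\right) = -246$)
$n = 38$
$\frac{n}{-213} + \frac{L}{-499} = \frac{38}{-213} - \frac{246}{-499} = 38 \left(- \frac{1}{213}\right) - - \frac{246}{499} = - \frac{38}{213} + \frac{246}{499} = \frac{33436}{106287}$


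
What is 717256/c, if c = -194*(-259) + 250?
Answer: 89657/6312 ≈ 14.204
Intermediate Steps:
c = 50496 (c = 50246 + 250 = 50496)
717256/c = 717256/50496 = 717256*(1/50496) = 89657/6312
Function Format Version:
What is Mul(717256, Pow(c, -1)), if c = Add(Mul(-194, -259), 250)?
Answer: Rational(89657, 6312) ≈ 14.204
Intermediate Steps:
c = 50496 (c = Add(50246, 250) = 50496)
Mul(717256, Pow(c, -1)) = Mul(717256, Pow(50496, -1)) = Mul(717256, Rational(1, 50496)) = Rational(89657, 6312)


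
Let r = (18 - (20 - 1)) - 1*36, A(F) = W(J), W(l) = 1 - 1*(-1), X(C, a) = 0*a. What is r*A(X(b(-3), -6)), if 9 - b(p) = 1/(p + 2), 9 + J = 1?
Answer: -74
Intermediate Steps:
J = -8 (J = -9 + 1 = -8)
b(p) = 9 - 1/(2 + p) (b(p) = 9 - 1/(p + 2) = 9 - 1/(2 + p))
X(C, a) = 0
W(l) = 2 (W(l) = 1 + 1 = 2)
A(F) = 2
r = -37 (r = (18 - 1*19) - 36 = (18 - 19) - 36 = -1 - 36 = -37)
r*A(X(b(-3), -6)) = -37*2 = -74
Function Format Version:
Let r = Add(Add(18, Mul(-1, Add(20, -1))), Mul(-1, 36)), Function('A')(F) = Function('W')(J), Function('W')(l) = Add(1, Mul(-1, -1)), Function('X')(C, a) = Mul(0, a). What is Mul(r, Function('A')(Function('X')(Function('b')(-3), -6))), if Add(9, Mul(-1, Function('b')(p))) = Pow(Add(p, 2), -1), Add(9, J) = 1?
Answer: -74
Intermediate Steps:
J = -8 (J = Add(-9, 1) = -8)
Function('b')(p) = Add(9, Mul(-1, Pow(Add(2, p), -1))) (Function('b')(p) = Add(9, Mul(-1, Pow(Add(p, 2), -1))) = Add(9, Mul(-1, Pow(Add(2, p), -1))))
Function('X')(C, a) = 0
Function('W')(l) = 2 (Function('W')(l) = Add(1, 1) = 2)
Function('A')(F) = 2
r = -37 (r = Add(Add(18, Mul(-1, 19)), -36) = Add(Add(18, -19), -36) = Add(-1, -36) = -37)
Mul(r, Function('A')(Function('X')(Function('b')(-3), -6))) = Mul(-37, 2) = -74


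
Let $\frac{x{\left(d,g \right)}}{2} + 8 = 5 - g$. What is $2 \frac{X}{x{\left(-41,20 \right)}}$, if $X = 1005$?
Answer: $- \frac{1005}{23} \approx -43.696$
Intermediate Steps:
$x{\left(d,g \right)} = -6 - 2 g$ ($x{\left(d,g \right)} = -16 + 2 \left(5 - g\right) = -16 - \left(-10 + 2 g\right) = -6 - 2 g$)
$2 \frac{X}{x{\left(-41,20 \right)}} = 2 \frac{1005}{-6 - 40} = 2 \frac{1005}{-46} = 2 \cdot 1005 \left(- \frac{1}{46}\right) = 2 \left(- \frac{1005}{46}\right) = - \frac{1005}{23}$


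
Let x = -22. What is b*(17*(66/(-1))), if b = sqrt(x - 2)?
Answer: -2244*I*sqrt(6) ≈ -5496.7*I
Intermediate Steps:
b = 2*I*sqrt(6) (b = sqrt(-22 - 2) = sqrt(-24) = 2*I*sqrt(6) ≈ 4.899*I)
b*(17*(66/(-1))) = (2*I*sqrt(6))*(17*(66/(-1))) = (2*I*sqrt(6))*(17*(66*(-1))) = (2*I*sqrt(6))*(17*(-66)) = (2*I*sqrt(6))*(-1122) = -2244*I*sqrt(6)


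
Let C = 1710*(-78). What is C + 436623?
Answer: 303243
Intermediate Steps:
C = -133380
C + 436623 = -133380 + 436623 = 303243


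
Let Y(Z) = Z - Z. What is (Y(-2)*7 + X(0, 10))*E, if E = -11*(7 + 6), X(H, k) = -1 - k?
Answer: 1573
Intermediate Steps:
Y(Z) = 0
E = -143 (E = -11*13 = -143)
(Y(-2)*7 + X(0, 10))*E = (0*7 + (-1 - 1*10))*(-143) = (0 + (-1 - 10))*(-143) = (0 - 11)*(-143) = -11*(-143) = 1573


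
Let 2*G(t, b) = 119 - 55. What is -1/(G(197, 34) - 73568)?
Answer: 1/73536 ≈ 1.3599e-5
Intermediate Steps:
G(t, b) = 32 (G(t, b) = (119 - 55)/2 = (½)*64 = 32)
-1/(G(197, 34) - 73568) = -1/(32 - 73568) = -1/(-73536) = -1*(-1/73536) = 1/73536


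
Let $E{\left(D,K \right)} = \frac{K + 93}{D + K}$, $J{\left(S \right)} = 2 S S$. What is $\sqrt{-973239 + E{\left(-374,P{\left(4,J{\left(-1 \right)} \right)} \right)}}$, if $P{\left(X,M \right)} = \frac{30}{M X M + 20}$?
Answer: $\frac{2 i \sqrt{1219741532369}}{2239} \approx 986.53 i$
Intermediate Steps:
$J{\left(S \right)} = 2 S^{2}$
$P{\left(X,M \right)} = \frac{30}{20 + X M^{2}}$ ($P{\left(X,M \right)} = \frac{30}{X M^{2} + 20} = \frac{30}{20 + X M^{2}}$)
$E{\left(D,K \right)} = \frac{93 + K}{D + K}$
$\sqrt{-973239 + E{\left(-374,P{\left(4,J{\left(-1 \right)} \right)} \right)}} = \sqrt{-973239 + \frac{93 + \frac{30}{20 + 4 \left(2 \left(-1\right)^{2}\right)^{2}}}{-374 + \frac{30}{20 + 4 \left(2 \left(-1\right)^{2}\right)^{2}}}} = \sqrt{-973239 + \frac{93 + \frac{30}{20 + 4 \left(2 \cdot 1\right)^{2}}}{-374 + \frac{30}{20 + 4 \left(2 \cdot 1\right)^{2}}}} = \sqrt{-973239 + \frac{93 + \frac{30}{20 + 4 \cdot 2^{2}}}{-374 + \frac{30}{20 + 4 \cdot 2^{2}}}} = \sqrt{-973239 + \frac{93 + \frac{30}{20 + 4 \cdot 4}}{-374 + \frac{30}{20 + 4 \cdot 4}}} = \sqrt{-973239 + \frac{93 + \frac{30}{20 + 16}}{-374 + \frac{30}{20 + 16}}} = \sqrt{-973239 + \frac{93 + \frac{30}{36}}{-374 + \frac{30}{36}}} = \sqrt{-973239 + \frac{93 + 30 \cdot \frac{1}{36}}{-374 + 30 \cdot \frac{1}{36}}} = \sqrt{-973239 + \frac{93 + \frac{5}{6}}{-374 + \frac{5}{6}}} = \sqrt{-973239 + \frac{1}{- \frac{2239}{6}} \cdot \frac{563}{6}} = \sqrt{-973239 - \frac{563}{2239}} = \sqrt{- \frac{2179082684}{2239}} = \frac{2 i \sqrt{1219741532369}}{2239}$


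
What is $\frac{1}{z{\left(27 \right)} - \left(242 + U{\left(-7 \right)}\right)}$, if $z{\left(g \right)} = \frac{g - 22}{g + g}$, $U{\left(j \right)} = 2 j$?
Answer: $- \frac{54}{12307} \approx -0.0043877$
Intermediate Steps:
$z{\left(g \right)} = \frac{-22 + g}{2 g}$
$\frac{1}{z{\left(27 \right)} - \left(242 + U{\left(-7 \right)}\right)} = \frac{1}{\frac{-22 + 27}{2 \cdot 27} - \left(242 + 2 \left(-7\right)\right)} = \frac{1}{\frac{1}{2} \cdot \frac{1}{27} \cdot 5 - 228} = \frac{1}{\frac{5}{54} + \left(-242 + 14\right)} = \frac{1}{\frac{5}{54} - 228} = \frac{1}{- \frac{12307}{54}} = - \frac{54}{12307}$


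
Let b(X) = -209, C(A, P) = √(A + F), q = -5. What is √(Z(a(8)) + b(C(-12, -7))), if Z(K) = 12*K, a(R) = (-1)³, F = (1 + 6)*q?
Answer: I*√221 ≈ 14.866*I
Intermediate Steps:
F = -35 (F = (1 + 6)*(-5) = 7*(-5) = -35)
a(R) = -1
C(A, P) = √(-35 + A) (C(A, P) = √(A - 35) = √(-35 + A))
√(Z(a(8)) + b(C(-12, -7))) = √(12*(-1) - 209) = √(-12 - 209) = √(-221) = I*√221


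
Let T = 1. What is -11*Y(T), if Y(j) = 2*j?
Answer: -22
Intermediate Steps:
-11*Y(T) = -22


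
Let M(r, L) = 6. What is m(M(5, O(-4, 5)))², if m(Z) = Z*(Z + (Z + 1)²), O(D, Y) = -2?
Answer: 108900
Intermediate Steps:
m(Z) = Z*(Z + (1 + Z)²)
m(M(5, O(-4, 5)))² = (6*(6 + (1 + 6)²))² = (6*(6 + 7²))² = (6*(6 + 49))² = (6*55)² = 330² = 108900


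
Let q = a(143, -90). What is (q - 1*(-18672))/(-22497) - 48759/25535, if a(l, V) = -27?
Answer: -524343766/191486965 ≈ -2.7383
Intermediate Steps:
q = -27
(q - 1*(-18672))/(-22497) - 48759/25535 = (-27 - 1*(-18672))/(-22497) - 48759/25535 = (-27 + 18672)*(-1/22497) - 48759*1/25535 = 18645*(-1/22497) - 48759/25535 = -6215/7499 - 48759/25535 = -524343766/191486965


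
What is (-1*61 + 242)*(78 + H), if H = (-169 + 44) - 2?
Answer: -8869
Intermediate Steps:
H = -127 (H = -125 - 2 = -127)
(-1*61 + 242)*(78 + H) = (-1*61 + 242)*(78 - 127) = (-61 + 242)*(-49) = 181*(-49) = -8869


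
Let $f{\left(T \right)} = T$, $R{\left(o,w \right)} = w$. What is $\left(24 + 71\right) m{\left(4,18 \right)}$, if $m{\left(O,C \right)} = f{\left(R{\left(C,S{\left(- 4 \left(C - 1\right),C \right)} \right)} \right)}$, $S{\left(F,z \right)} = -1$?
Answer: $-95$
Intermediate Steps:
$m{\left(O,C \right)} = -1$
$\left(24 + 71\right) m{\left(4,18 \right)} = \left(24 + 71\right) \left(-1\right) = 95 \left(-1\right) = -95$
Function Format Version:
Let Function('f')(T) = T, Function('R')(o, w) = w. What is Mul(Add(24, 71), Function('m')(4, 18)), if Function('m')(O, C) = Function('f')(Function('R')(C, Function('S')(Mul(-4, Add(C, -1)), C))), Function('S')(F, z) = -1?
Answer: -95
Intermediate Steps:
Function('m')(O, C) = -1
Mul(Add(24, 71), Function('m')(4, 18)) = Mul(Add(24, 71), -1) = Mul(95, -1) = -95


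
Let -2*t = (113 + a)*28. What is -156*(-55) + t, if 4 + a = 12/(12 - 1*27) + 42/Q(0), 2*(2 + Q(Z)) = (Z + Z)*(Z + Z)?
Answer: 36796/5 ≈ 7359.2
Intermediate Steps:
Q(Z) = -2 + 2*Z² (Q(Z) = -2 + ((Z + Z)*(Z + Z))/2 = -2 + ((2*Z)*(2*Z))/2 = -2 + (4*Z²)/2 = -2 + 2*Z²)
a = -129/5 (a = -4 + (12/(12 - 1*27) + 42/(-2 + 2*0²)) = -4 + (12/(12 - 27) + 42/(-2 + 2*0)) = -4 + (12/(-15) + 42/(-2 + 0)) = -4 + (12*(-1/15) + 42/(-2)) = -4 + (-⅘ + 42*(-½)) = -4 + (-⅘ - 21) = -4 - 109/5 = -129/5 ≈ -25.800)
t = -6104/5 (t = -(113 - 129/5)*28/2 = -218*28/5 = -½*12208/5 = -6104/5 ≈ -1220.8)
-156*(-55) + t = -156*(-55) - 6104/5 = 8580 - 6104/5 = 36796/5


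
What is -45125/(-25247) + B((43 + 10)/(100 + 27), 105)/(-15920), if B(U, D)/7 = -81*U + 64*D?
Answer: -58833370163/51045394480 ≈ -1.1526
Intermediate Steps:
B(U, D) = -567*U + 448*D (B(U, D) = 7*(-81*U + 64*D) = -567*U + 448*D)
-45125/(-25247) + B((43 + 10)/(100 + 27), 105)/(-15920) = -45125/(-25247) + (-567*(43 + 10)/(100 + 27) + 448*105)/(-15920) = -45125*(-1/25247) + (-30051/127 + 47040)*(-1/15920) = 45125/25247 + (-30051/127 + 47040)*(-1/15920) = 45125/25247 + (5944029/127)*(-1/15920) = 45125/25247 - 5944029/2021840 = -58833370163/51045394480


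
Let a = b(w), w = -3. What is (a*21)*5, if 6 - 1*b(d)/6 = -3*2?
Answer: 7560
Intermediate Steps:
b(d) = 72 (b(d) = 36 - (-18)*2 = 36 - 6*(-6) = 36 + 36 = 72)
a = 72
(a*21)*5 = (72*21)*5 = 1512*5 = 7560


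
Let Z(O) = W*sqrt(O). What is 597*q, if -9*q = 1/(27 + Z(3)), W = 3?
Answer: -199/78 + 199*sqrt(3)/702 ≈ -2.0603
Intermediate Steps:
Z(O) = 3*sqrt(O)
q = -1/(9*(27 + 3*sqrt(3))) ≈ -0.0034511
597*q = 597*(-1/234 + sqrt(3)/2106) = -199/78 + 199*sqrt(3)/702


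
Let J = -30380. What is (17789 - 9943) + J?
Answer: -22534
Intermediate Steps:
(17789 - 9943) + J = (17789 - 9943) - 30380 = 7846 - 30380 = -22534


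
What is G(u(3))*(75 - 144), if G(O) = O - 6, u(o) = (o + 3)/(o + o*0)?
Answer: 276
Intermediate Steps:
u(o) = (3 + o)/o (u(o) = (3 + o)/(o + 0) = (3 + o)/o)
G(O) = -6 + O
G(u(3))*(75 - 144) = (-6 + (3 + 3)/3)*(75 - 144) = (-6 + (1/3)*6)*(-69) = (-6 + 2)*(-69) = -4*(-69) = 276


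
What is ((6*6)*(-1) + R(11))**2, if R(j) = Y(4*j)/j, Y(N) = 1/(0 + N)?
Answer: 303560929/234256 ≈ 1295.9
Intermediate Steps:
Y(N) = 1/N
R(j) = 1/(4*j**2) (R(j) = 1/(((4*j))*j) = (1/(4*j))/j = 1/(4*j**2))
((6*6)*(-1) + R(11))**2 = ((6*6)*(-1) + (1/4)/11**2)**2 = (36*(-1) + (1/4)*(1/121))**2 = (-36 + 1/484)**2 = (-17423/484)**2 = 303560929/234256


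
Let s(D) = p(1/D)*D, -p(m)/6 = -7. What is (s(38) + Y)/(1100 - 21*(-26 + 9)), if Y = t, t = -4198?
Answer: -2602/1457 ≈ -1.7859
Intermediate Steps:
p(m) = 42 (p(m) = -6*(-7) = 42)
Y = -4198
s(D) = 42*D
(s(38) + Y)/(1100 - 21*(-26 + 9)) = (42*38 - 4198)/(1100 - 21*(-26 + 9)) = (1596 - 4198)/(1100 - 21*(-17)) = -2602/(1100 + 357) = -2602/1457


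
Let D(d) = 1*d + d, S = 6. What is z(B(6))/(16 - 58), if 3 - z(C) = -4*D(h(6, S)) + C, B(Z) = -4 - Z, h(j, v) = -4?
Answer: 19/42 ≈ 0.45238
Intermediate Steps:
D(d) = 2*d (D(d) = d + d = 2*d)
z(C) = -29 - C (z(C) = 3 - (-8*(-4) + C) = 3 - (-4*(-8) + C) = 3 - (32 + C) = 3 + (-32 - C) = -29 - C)
z(B(6))/(16 - 58) = (-29 - (-4 - 1*6))/(16 - 58) = (-29 - (-4 - 6))/(-42) = -(-29 - 1*(-10))/42 = -(-29 + 10)/42 = -1/42*(-19) = 19/42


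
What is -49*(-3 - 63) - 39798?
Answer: -36564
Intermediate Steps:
-49*(-3 - 63) - 39798 = -49*(-66) - 39798 = 3234 - 39798 = -36564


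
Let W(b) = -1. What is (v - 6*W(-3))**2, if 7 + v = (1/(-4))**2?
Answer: 225/256 ≈ 0.87891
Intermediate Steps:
v = -111/16 (v = -7 + (1/(-4))**2 = -7 + (-1/4)**2 = -7 + 1/16 = -111/16 ≈ -6.9375)
(v - 6*W(-3))**2 = (-111/16 - 6*(-1))**2 = (-111/16 + 6)**2 = (-15/16)**2 = 225/256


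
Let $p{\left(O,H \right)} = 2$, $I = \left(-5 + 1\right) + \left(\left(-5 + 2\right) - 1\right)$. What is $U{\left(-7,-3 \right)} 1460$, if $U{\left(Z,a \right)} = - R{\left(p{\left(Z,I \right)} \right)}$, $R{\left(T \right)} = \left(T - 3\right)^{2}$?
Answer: $-1460$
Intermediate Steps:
$I = -8$ ($I = -4 - 4 = -8$)
$R{\left(T \right)} = \left(-3 + T\right)^{2}$
$U{\left(Z,a \right)} = -1$ ($U{\left(Z,a \right)} = - \left(-3 + 2\right)^{2} = - \left(-1\right)^{2} = \left(-1\right) 1 = -1$)
$U{\left(-7,-3 \right)} 1460 = \left(-1\right) 1460 = -1460$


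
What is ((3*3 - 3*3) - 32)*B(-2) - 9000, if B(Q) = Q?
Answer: -8936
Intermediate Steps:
((3*3 - 3*3) - 32)*B(-2) - 9000 = ((3*3 - 3*3) - 32)*(-2) - 9000 = ((9 - 9) - 32)*(-2) - 9000 = (0 - 32)*(-2) - 9000 = -32*(-2) - 9000 = 64 - 9000 = -8936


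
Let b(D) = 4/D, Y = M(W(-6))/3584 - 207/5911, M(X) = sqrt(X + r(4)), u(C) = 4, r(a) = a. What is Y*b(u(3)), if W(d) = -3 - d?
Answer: -9/257 + sqrt(7)/3584 ≈ -0.034281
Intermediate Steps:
M(X) = sqrt(4 + X) (M(X) = sqrt(X + 4) = sqrt(4 + X))
Y = -9/257 + sqrt(7)/3584 (Y = sqrt(4 + (-3 - 1*(-6)))/3584 - 207/5911 = sqrt(4 + (-3 + 6))*(1/3584) - 207*1/5911 = sqrt(4 + 3)*(1/3584) - 9/257 = sqrt(7)*(1/3584) - 9/257 = sqrt(7)/3584 - 9/257 = -9/257 + sqrt(7)/3584 ≈ -0.034281)
Y*b(u(3)) = (-9/257 + sqrt(7)/3584)*(4/4) = (-9/257 + sqrt(7)/3584)*(4*(1/4)) = (-9/257 + sqrt(7)/3584)*1 = -9/257 + sqrt(7)/3584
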